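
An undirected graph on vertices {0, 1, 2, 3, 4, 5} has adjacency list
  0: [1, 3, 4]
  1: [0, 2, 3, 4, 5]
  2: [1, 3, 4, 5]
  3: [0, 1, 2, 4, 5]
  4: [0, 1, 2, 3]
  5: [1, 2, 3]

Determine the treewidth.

3

A width-3 tree decomposition is:
Bags: B1 = {1, 2, 3, 4}  B2 = {0, 1, 3, 4}  B3 = {1, 2, 3, 5}
Tree: B1–B2, B1–B3
The largest bag has 4 vertices, giving width 3; this decomposition certifies tw(G) ≤ 3. On the other hand G contains the 4-clique {0, 1, 3, 4}. A clique must lie in a single bag of any decomposition, so no decomposition can have width below 3. The upper and lower bounds meet at 3, so that is the treewidth.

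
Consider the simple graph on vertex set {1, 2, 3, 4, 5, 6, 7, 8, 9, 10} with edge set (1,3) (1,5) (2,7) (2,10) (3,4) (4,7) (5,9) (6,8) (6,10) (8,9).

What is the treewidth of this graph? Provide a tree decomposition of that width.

Each bag holds 3 vertices, so the decomposition has width 2, which upper-bounds the treewidth. For the lower bound, G contains the cycle 7–4–3–1–5–9–8–6–10–2–7, so G is not a forest; only forests have treewidth ≤ 1, hence tw(G) ≥ 2. Combining the bounds, tw(G) = 2.

Treewidth 2.
Bags: B1 = {3, 4, 7}  B2 = {1, 3, 7}  B3 = {1, 5, 7}  B4 = {5, 7, 9}  B5 = {7, 8, 9}  B6 = {6, 7, 8}  B7 = {6, 7, 10}  B8 = {2, 7, 10}
Tree: B1–B2, B2–B3, B3–B4, B4–B5, B5–B6, B6–B7, B7–B8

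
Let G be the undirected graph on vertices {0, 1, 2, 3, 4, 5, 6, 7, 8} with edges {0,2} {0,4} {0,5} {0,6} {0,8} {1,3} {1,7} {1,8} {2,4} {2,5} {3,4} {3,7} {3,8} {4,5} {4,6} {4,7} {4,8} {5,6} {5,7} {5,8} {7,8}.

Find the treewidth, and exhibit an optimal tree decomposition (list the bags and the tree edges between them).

Treewidth 3.
Bags: B1 = {4, 5, 7, 8}  B2 = {0, 4, 5, 8}  B3 = {0, 4, 5, 6}  B4 = {0, 2, 4, 5}  B5 = {3, 4, 7, 8}  B6 = {1, 3, 7, 8}
Tree: B1–B2, B2–B3, B2–B4, B1–B5, B5–B6

The largest bag has 4 vertices, giving width 3; this decomposition certifies tw(G) ≤ 3. Conversely, {1, 3, 7, 8} is a clique of size 4, and the vertices of any clique must share a bag in every tree decomposition; so some bag has ≥ 4 vertices and tw(G) ≥ 3. Therefore the treewidth is 3.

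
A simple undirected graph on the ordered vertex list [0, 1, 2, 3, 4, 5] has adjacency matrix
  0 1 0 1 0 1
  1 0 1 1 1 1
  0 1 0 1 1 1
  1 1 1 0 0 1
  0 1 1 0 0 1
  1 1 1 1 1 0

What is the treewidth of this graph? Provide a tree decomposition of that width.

Each bag holds 4 vertices, so the decomposition has width 3, which upper-bounds the treewidth. Conversely, {0, 1, 3, 5} is a clique of size 4, and the vertices of any clique must share a bag in every tree decomposition; so some bag has ≥ 4 vertices and tw(G) ≥ 3. Combining the bounds, tw(G) = 3.

Treewidth 3.
One optimal decomposition is:
Bags: B1 = {1, 2, 3, 5}  B2 = {1, 2, 4, 5}  B3 = {0, 1, 3, 5}
Tree: B1–B2, B1–B3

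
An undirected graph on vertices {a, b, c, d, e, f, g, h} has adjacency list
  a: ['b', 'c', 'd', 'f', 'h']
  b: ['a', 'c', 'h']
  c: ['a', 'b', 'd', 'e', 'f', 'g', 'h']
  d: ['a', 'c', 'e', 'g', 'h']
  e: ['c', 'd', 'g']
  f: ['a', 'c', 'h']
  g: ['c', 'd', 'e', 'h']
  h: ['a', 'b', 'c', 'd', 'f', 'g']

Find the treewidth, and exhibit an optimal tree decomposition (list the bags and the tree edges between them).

Every bag has size at most 4, so the width is 4 − 1 = 3 and tw(G) ≤ 3. Conversely, {c, d, e, g} is a clique of size 4, and the vertices of any clique must share a bag in every tree decomposition; so some bag has ≥ 4 vertices and tw(G) ≥ 3. Therefore the treewidth is 3.

Treewidth 3.
One optimal decomposition is:
Bags: B1 = {a, c, d, h}  B2 = {a, c, f, h}  B3 = {c, d, g, h}  B4 = {a, b, c, h}  B5 = {c, d, e, g}
Tree: B1–B2, B1–B3, B2–B4, B3–B5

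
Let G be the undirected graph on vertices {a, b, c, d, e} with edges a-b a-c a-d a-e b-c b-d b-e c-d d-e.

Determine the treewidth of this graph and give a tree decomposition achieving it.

Treewidth 3.
One optimal decomposition is:
Bags: B1 = {a, b, d, e}  B2 = {a, b, c, d}
Tree: B1–B2

Every bag has size at most 4, so the width is 4 − 1 = 3 and tw(G) ≤ 3. For the lower bound, the 4 vertices {a, b, d, e} are pairwise adjacent, and any tree decomposition puts a clique entirely inside one bag — forcing width ≥ 3. Combining the bounds, tw(G) = 3.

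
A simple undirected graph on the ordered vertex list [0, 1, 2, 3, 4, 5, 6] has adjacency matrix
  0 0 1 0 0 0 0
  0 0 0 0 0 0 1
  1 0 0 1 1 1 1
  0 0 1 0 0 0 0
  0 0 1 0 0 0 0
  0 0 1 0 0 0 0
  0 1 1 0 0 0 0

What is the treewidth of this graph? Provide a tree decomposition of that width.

Treewidth 1.
Bags: B1 = {1, 6}  B2 = {2, 6}  B3 = {2, 4}  B4 = {2, 5}  B5 = {0, 2}  B6 = {2, 3}
Tree: B1–B2, B2–B3, B2–B4, B2–B5, B4–B6

The largest bag has 2 vertices, giving width 1; this decomposition certifies tw(G) ≤ 1. Any graph with an edge has treewidth ≥ 1, and G has the edge 6–1. The upper and lower bounds meet at 1, so that is the treewidth.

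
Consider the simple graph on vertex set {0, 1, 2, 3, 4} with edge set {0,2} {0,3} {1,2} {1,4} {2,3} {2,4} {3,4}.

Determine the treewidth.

A width-2 tree decomposition is:
Bags: B1 = {0, 2, 3}  B2 = {2, 3, 4}  B3 = {1, 2, 4}
Tree: B1–B2, B2–B3
The largest bag has 3 vertices, giving width 2; this decomposition certifies tw(G) ≤ 2. For the lower bound, the 3 vertices {1, 2, 4} are pairwise adjacent, and any tree decomposition puts a clique entirely inside one bag — forcing width ≥ 2. Therefore the treewidth is 2.

2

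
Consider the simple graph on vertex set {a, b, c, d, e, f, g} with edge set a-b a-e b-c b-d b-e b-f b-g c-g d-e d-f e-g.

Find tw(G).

A width-2 tree decomposition is:
Bags: B1 = {b, e, g}  B2 = {a, b, e}  B3 = {b, d, e}  B4 = {b, d, f}  B5 = {b, c, g}
Tree: B1–B2, B2–B3, B3–B4, B1–B5
The largest bag has 3 vertices, giving width 2; this decomposition certifies tw(G) ≤ 2. For the lower bound, the 3 vertices {b, e, g} are pairwise adjacent, and any tree decomposition puts a clique entirely inside one bag — forcing width ≥ 2. Hence tw(G) = 2 exactly.

2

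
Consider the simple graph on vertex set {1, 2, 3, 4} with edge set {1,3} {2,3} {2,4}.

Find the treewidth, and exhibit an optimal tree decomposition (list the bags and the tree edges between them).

Treewidth 1.
One optimal decomposition is:
Bags: B1 = {2, 3}  B2 = {2, 4}  B3 = {1, 3}
Tree: B1–B2, B1–B3

The largest bag has 2 vertices, giving width 1; this decomposition certifies tw(G) ≤ 1. G has an edge, so its treewidth is at least 1. Combining the bounds, tw(G) = 1.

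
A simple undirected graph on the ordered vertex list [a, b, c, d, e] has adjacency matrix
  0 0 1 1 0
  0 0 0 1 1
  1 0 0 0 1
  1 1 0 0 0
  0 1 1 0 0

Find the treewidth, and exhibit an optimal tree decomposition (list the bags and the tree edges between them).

The largest bag has 3 vertices, giving width 2; this decomposition certifies tw(G) ≤ 2. Since b–d–a–c–e–b is a cycle in G, G is not acyclic. Forests are exactly the graphs of treewidth ≤ 1, so tw(G) ≥ 2. Therefore the treewidth is 2.

Treewidth 2.
One such decomposition:
Bags: B1 = {a, b, d}  B2 = {a, b, c}  B3 = {b, c, e}
Tree: B1–B2, B2–B3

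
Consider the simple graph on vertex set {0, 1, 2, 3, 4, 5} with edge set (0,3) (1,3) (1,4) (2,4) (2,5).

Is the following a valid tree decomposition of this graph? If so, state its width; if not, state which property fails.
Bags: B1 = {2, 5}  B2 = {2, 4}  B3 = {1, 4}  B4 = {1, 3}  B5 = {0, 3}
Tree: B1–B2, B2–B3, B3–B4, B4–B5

Yes; width 1.

Vertex coverage: the bags together contain {0, 1, 2, 3, 4, 5}, the full vertex set. Edge coverage: each edge of G has both endpoints in at least one bag. Running intersection: for every vertex, the bags containing it form a connected subtree. All three properties hold, so this is a valid tree decomposition of width max|bag| − 1 = 1, and hence tw(G) ≤ 1.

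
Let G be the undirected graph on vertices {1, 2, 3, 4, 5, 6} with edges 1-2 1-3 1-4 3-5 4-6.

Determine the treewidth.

1

A width-1 tree decomposition is:
Bags: B1 = {1, 2}  B2 = {1, 3}  B3 = {1, 4}  B4 = {3, 5}  B5 = {4, 6}
Tree: B1–B2, B1–B3, B2–B4, B3–B5
Every bag has size at most 2, so the width is 2 − 1 = 1 and tw(G) ≤ 1. Since G has at least one edge (e.g. 2–1), it is not an edgeless graph, so tw(G) ≥ 1. Hence tw(G) = 1 exactly.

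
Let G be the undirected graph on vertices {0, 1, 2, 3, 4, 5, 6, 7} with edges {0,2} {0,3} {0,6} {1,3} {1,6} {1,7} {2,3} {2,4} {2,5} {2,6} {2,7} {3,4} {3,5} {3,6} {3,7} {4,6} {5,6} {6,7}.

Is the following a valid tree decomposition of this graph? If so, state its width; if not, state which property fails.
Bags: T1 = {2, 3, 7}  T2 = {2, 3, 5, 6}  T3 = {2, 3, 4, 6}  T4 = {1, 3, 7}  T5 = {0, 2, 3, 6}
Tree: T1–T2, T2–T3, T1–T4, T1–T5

A tree decomposition must satisfy three properties: every vertex lies in some bag; for every edge, both endpoints lie together in some bag; and for every vertex, the bags containing it form a connected subtree. Here edge (6,7) lies in no bag, so the decomposition is invalid.

No — edge (6,7) lies in no bag.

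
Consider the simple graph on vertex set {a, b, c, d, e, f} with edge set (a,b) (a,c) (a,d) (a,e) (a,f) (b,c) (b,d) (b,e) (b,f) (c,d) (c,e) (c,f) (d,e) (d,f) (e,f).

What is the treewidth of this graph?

5

A width-5 tree decomposition is:
Bags: B1 = {a, b, c, d, e, f}
Tree: (single bag)
A single bag containing all 6 vertices is trivially a valid decomposition of width 5. For the lower bound, the 6 vertices {a, b, c, d, e, f} are pairwise adjacent, and any tree decomposition puts a clique entirely inside one bag — forcing width ≥ 5. Hence tw(G) = 5 exactly.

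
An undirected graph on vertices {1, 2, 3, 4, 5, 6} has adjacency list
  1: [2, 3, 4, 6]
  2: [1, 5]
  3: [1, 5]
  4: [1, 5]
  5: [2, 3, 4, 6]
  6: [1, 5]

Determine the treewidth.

2

A width-2 tree decomposition is:
Bags: B1 = {1, 4, 5}  B2 = {1, 2, 5}  B3 = {1, 3, 5}  B4 = {1, 5, 6}
Tree: B1–B2, B2–B3, B3–B4
Every bag has size at most 3, so the width is 3 − 1 = 2 and tw(G) ≤ 2. The edges 1–4–5–2–1 form a cycle, so G is not a tree and its treewidth is at least 2. Therefore the treewidth is 2.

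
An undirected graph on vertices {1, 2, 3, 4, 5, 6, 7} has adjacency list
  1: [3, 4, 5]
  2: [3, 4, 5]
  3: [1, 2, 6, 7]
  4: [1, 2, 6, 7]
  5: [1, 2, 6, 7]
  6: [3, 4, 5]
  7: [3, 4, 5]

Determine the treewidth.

A width-3 tree decomposition is:
Bags: B1 = {3, 4, 5, 6}  B2 = {2, 3, 4, 5}  B3 = {3, 4, 5, 7}  B4 = {1, 3, 4, 5}
Tree: B1–B2, B2–B3, B3–B4
Each bag holds 4 vertices, so the decomposition has width 3, which upper-bounds the treewidth. For the lower bound: the 4 vertex sets {4,6}, {2,5}, {3}, {7} are disjoint, each induces a connected subgraph, and every pair is joined by at least one edge of G. Contracting each set to a single vertex therefore yields K_{4} as a minor, and since treewidth is minor-monotone, tw(G) ≥ tw(K_{4}) = 3. Therefore the treewidth is 3.

3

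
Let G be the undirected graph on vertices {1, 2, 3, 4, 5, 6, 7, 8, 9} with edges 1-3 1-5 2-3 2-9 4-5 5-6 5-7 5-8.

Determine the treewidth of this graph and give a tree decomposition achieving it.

Treewidth 1.
One optimal decomposition is:
Bags: B1 = {5, 7}  B2 = {1, 5}  B3 = {1, 3}  B4 = {4, 5}  B5 = {5, 8}  B6 = {2, 3}  B7 = {2, 9}  B8 = {5, 6}
Tree: B1–B2, B2–B3, B2–B4, B2–B5, B3–B6, B6–B7, B5–B8

Each bag holds 2 vertices, so the decomposition has width 1, which upper-bounds the treewidth. G has an edge, so its treewidth is at least 1. The upper and lower bounds meet at 1, so that is the treewidth.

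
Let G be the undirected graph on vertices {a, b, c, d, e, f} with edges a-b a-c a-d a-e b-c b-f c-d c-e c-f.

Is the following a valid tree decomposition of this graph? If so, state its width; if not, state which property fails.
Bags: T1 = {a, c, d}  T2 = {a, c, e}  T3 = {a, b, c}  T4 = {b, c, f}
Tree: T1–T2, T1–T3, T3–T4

Every vertex of G appears in some bag (union = {a, b, c, d, e, f}); every edge is covered by a bag; and for each vertex v the set of bags containing v is connected in the bag tree. The decomposition is therefore valid. The largest bag has 3 vertices, so the width is 2.

Yes; width 2.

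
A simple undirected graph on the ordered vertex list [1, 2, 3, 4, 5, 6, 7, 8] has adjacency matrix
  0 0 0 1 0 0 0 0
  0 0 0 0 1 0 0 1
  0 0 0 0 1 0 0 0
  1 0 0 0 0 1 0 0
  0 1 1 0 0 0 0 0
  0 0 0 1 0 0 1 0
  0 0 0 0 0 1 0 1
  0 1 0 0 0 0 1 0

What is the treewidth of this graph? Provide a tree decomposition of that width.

Every bag has size at most 2, so the width is 2 − 1 = 1 and tw(G) ≤ 1. Since G has at least one edge (e.g. 1–4), it is not an edgeless graph, so tw(G) ≥ 1. The upper and lower bounds meet at 1, so that is the treewidth.

Treewidth 1.
Bags: B1 = {1, 4}  B2 = {4, 6}  B3 = {6, 7}  B4 = {7, 8}  B5 = {2, 8}  B6 = {2, 5}  B7 = {3, 5}
Tree: B1–B2, B2–B3, B3–B4, B4–B5, B5–B6, B6–B7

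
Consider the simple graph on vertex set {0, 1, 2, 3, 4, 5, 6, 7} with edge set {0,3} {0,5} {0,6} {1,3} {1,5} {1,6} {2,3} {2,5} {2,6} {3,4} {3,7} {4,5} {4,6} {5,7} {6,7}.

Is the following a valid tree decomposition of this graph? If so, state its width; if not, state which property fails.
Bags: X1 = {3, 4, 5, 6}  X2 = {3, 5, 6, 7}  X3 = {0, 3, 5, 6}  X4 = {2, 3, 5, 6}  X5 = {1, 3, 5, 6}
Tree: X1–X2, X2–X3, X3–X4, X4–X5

Yes; width 3.

Vertex coverage: the bags together contain {0, 1, 2, 3, 4, 5, 6, 7}, the full vertex set. Edge coverage: each edge of G has both endpoints in at least one bag. Running intersection: for every vertex, the bags containing it form a connected subtree. All three properties hold, so this is a valid tree decomposition of width max|bag| − 1 = 3, and hence tw(G) ≤ 3.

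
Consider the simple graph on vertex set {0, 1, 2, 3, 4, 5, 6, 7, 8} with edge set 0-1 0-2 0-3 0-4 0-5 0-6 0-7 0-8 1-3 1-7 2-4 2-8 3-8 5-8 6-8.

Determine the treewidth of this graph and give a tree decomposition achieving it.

The largest bag has 3 vertices, giving width 2; this decomposition certifies tw(G) ≤ 2. On the other hand G contains the 3-clique {0, 2, 8}. A clique must lie in a single bag of any decomposition, so no decomposition can have width below 2. Therefore the treewidth is 2.

Treewidth 2.
Bags: B1 = {0, 1, 3}  B2 = {0, 3, 8}  B3 = {0, 2, 8}  B4 = {0, 2, 4}  B5 = {0, 5, 8}  B6 = {0, 6, 8}  B7 = {0, 1, 7}
Tree: B1–B2, B2–B3, B3–B4, B3–B5, B3–B6, B1–B7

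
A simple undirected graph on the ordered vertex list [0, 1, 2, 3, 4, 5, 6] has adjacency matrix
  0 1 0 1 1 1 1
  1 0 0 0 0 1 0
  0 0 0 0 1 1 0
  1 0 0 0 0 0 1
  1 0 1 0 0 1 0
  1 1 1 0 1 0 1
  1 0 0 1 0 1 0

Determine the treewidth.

2

A width-2 tree decomposition is:
Bags: B1 = {0, 5, 6}  B2 = {0, 3, 6}  B3 = {0, 4, 5}  B4 = {2, 4, 5}  B5 = {0, 1, 5}
Tree: B1–B2, B1–B3, B3–B4, B1–B5
Each bag holds 3 vertices, so the decomposition has width 2, which upper-bounds the treewidth. Conversely, {0, 3, 6} is a clique of size 3, and the vertices of any clique must share a bag in every tree decomposition; so some bag has ≥ 3 vertices and tw(G) ≥ 2. Therefore the treewidth is 2.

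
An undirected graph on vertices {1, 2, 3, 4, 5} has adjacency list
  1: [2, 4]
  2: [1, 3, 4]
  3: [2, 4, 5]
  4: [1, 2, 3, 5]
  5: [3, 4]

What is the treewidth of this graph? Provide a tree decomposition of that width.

The largest bag has 3 vertices, giving width 2; this decomposition certifies tw(G) ≤ 2. On the other hand G contains the 3-clique {1, 2, 4}. A clique must lie in a single bag of any decomposition, so no decomposition can have width below 2. Combining the bounds, tw(G) = 2.

Treewidth 2.
Bags: B1 = {1, 2, 4}  B2 = {2, 3, 4}  B3 = {3, 4, 5}
Tree: B1–B2, B2–B3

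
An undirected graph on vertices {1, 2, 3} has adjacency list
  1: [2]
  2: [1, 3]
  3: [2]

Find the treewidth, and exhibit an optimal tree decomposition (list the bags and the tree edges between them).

Each bag holds 2 vertices, so the decomposition has width 1, which upper-bounds the treewidth. Since G has at least one edge (e.g. 2–3), it is not an edgeless graph, so tw(G) ≥ 1. The upper and lower bounds meet at 1, so that is the treewidth.

Treewidth 1.
One such decomposition:
Bags: B1 = {2, 3}  B2 = {1, 2}
Tree: B1–B2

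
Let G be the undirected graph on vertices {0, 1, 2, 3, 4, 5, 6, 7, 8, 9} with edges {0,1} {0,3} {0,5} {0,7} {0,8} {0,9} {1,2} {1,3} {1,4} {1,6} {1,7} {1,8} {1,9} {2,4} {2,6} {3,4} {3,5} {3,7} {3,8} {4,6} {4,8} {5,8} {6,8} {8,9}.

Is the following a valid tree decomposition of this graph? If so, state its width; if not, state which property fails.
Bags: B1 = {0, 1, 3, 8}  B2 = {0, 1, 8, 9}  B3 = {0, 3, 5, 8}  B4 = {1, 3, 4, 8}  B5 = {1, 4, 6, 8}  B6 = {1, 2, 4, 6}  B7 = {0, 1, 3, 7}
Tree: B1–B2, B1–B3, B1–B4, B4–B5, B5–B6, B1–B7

Yes; width 3.

Every vertex of G appears in some bag (union = {0, 1, 2, 3, 4, 5, 6, 7, 8, 9}); every edge is covered by a bag; and for each vertex v the set of bags containing v is connected in the bag tree. The decomposition is therefore valid. The largest bag has 4 vertices, so the width is 3.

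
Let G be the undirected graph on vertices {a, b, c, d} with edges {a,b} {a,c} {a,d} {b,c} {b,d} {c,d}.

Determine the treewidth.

3

A width-3 tree decomposition is:
Bags: B1 = {a, b, c, d}
Tree: (single bag)
A single bag containing all 4 vertices is trivially a valid decomposition of width 3. On the other hand G contains the 4-clique {a, b, c, d}. A clique must lie in a single bag of any decomposition, so no decomposition can have width below 3. The upper and lower bounds meet at 3, so that is the treewidth.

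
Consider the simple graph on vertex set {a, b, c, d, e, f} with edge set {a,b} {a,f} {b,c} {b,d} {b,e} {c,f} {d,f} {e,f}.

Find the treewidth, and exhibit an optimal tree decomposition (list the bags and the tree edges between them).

Each bag holds 3 vertices, so the decomposition has width 2, which upper-bounds the treewidth. For the lower bound, G contains the cycle d–f–a–b–d, so G is not a forest; only forests have treewidth ≤ 1, hence tw(G) ≥ 2. Therefore the treewidth is 2.

Treewidth 2.
Bags: B1 = {b, d, f}  B2 = {a, b, f}  B3 = {b, e, f}  B4 = {b, c, f}
Tree: B1–B2, B2–B3, B3–B4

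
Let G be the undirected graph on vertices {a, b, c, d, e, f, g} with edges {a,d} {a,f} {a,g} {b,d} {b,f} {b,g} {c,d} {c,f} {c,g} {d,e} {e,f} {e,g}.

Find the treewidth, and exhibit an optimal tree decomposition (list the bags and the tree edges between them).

Treewidth 3.
One optimal decomposition is:
Bags: B1 = {c, d, f, g}  B2 = {a, d, f, g}  B3 = {b, d, f, g}  B4 = {d, e, f, g}
Tree: B1–B2, B2–B3, B3–B4

Each bag holds 4 vertices, so the decomposition has width 3, which upper-bounds the treewidth. For the lower bound: the 4 vertex sets {c,g}, {a,f}, {d}, {b} are disjoint, each induces a connected subgraph, and every pair is joined by at least one edge of G. Contracting each set to a single vertex therefore yields K_{4} as a minor, and since treewidth is minor-monotone, tw(G) ≥ tw(K_{4}) = 3. The upper and lower bounds meet at 3, so that is the treewidth.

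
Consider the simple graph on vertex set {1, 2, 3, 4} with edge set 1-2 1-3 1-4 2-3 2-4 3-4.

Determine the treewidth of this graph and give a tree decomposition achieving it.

Treewidth 3.
One such decomposition:
Bags: B1 = {1, 2, 3, 4}
Tree: (single bag)

With just one bag of size 4, the width is 4 − 1 = 3, so tw(G) ≤ 3. Conversely, {1, 2, 3, 4} is a clique of size 4, and the vertices of any clique must share a bag in every tree decomposition; so some bag has ≥ 4 vertices and tw(G) ≥ 3. Hence tw(G) = 3 exactly.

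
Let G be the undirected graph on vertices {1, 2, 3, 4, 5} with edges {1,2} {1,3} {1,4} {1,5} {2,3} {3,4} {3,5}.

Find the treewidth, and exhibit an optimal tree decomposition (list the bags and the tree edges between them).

Treewidth 2.
One such decomposition:
Bags: B1 = {1, 3, 4}  B2 = {1, 2, 3}  B3 = {1, 3, 5}
Tree: B1–B2, B1–B3

Each bag holds 3 vertices, so the decomposition has width 2, which upper-bounds the treewidth. Conversely, {1, 2, 3} is a clique of size 3, and the vertices of any clique must share a bag in every tree decomposition; so some bag has ≥ 3 vertices and tw(G) ≥ 2. The upper and lower bounds meet at 2, so that is the treewidth.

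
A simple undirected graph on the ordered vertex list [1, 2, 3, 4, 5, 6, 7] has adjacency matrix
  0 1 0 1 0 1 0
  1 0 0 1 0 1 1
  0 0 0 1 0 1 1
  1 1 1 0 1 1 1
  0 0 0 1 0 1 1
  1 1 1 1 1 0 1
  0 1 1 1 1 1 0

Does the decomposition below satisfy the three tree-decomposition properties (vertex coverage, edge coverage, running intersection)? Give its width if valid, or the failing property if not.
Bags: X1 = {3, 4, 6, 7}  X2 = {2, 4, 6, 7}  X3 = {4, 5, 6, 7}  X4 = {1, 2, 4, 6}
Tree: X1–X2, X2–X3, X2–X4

Yes; width 3.

Vertex coverage: the bags together contain {1, 2, 3, 4, 5, 6, 7}, the full vertex set. Edge coverage: each edge of G has both endpoints in at least one bag. Running intersection: for every vertex, the bags containing it form a connected subtree. All three properties hold, so this is a valid tree decomposition of width max|bag| − 1 = 3, and hence tw(G) ≤ 3.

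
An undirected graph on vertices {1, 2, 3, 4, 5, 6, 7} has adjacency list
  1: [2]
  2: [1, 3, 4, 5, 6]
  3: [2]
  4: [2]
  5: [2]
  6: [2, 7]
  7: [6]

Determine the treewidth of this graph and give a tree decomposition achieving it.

The largest bag has 2 vertices, giving width 1; this decomposition certifies tw(G) ≤ 1. Any graph with an edge has treewidth ≥ 1, and G has the edge 2–4. The upper and lower bounds meet at 1, so that is the treewidth.

Treewidth 1.
One such decomposition:
Bags: B1 = {2, 4}  B2 = {2, 3}  B3 = {1, 2}  B4 = {2, 6}  B5 = {6, 7}  B6 = {2, 5}
Tree: B1–B2, B1–B3, B2–B4, B4–B5, B3–B6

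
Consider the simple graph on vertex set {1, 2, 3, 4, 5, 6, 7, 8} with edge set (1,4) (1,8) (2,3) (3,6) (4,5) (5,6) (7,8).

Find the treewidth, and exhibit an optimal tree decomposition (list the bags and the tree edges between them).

Each bag holds 2 vertices, so the decomposition has width 1, which upper-bounds the treewidth. Since G has at least one edge (e.g. 7–8), it is not an edgeless graph, so tw(G) ≥ 1. The upper and lower bounds meet at 1, so that is the treewidth.

Treewidth 1.
One optimal decomposition is:
Bags: B1 = {7, 8}  B2 = {1, 8}  B3 = {1, 4}  B4 = {4, 5}  B5 = {5, 6}  B6 = {3, 6}  B7 = {2, 3}
Tree: B1–B2, B2–B3, B3–B4, B4–B5, B5–B6, B6–B7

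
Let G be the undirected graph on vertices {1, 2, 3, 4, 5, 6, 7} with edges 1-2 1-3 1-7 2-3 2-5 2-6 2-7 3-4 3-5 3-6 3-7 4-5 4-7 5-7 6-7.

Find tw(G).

3

A width-3 tree decomposition is:
Bags: B1 = {1, 2, 3, 7}  B2 = {2, 3, 5, 7}  B3 = {3, 4, 5, 7}  B4 = {2, 3, 6, 7}
Tree: B1–B2, B2–B3, B2–B4
The largest bag has 4 vertices, giving width 3; this decomposition certifies tw(G) ≤ 3. For the lower bound, the 4 vertices {1, 2, 3, 7} are pairwise adjacent, and any tree decomposition puts a clique entirely inside one bag — forcing width ≥ 3. Therefore the treewidth is 3.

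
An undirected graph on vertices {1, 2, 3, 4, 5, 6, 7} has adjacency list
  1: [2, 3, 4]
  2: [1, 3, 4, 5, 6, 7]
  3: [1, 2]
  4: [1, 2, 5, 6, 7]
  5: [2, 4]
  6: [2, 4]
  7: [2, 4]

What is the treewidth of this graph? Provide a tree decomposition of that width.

Treewidth 2.
Bags: B1 = {2, 4, 5}  B2 = {2, 4, 7}  B3 = {2, 4, 6}  B4 = {1, 2, 4}  B5 = {1, 2, 3}
Tree: B1–B2, B2–B3, B1–B4, B4–B5

Every bag has size at most 3, so the width is 3 − 1 = 2 and tw(G) ≤ 2. For the lower bound, the 3 vertices {1, 2, 3} are pairwise adjacent, and any tree decomposition puts a clique entirely inside one bag — forcing width ≥ 2. Therefore the treewidth is 2.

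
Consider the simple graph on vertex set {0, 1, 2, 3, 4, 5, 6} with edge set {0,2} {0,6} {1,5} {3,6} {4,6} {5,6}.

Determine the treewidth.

A width-1 tree decomposition is:
Bags: B1 = {5, 6}  B2 = {0, 6}  B3 = {3, 6}  B4 = {1, 5}  B5 = {0, 2}  B6 = {4, 6}
Tree: B1–B2, B2–B3, B1–B4, B2–B5, B3–B6
The largest bag has 2 vertices, giving width 1; this decomposition certifies tw(G) ≤ 1. Any graph with an edge has treewidth ≥ 1, and G has the edge 6–5. Hence tw(G) = 1 exactly.

1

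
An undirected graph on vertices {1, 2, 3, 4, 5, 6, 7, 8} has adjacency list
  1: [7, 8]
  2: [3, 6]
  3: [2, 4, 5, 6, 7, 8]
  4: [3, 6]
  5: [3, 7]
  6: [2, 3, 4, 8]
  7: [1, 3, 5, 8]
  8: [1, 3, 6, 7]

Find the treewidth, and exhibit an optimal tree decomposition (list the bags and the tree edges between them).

Treewidth 2.
One such decomposition:
Bags: B1 = {3, 6, 8}  B2 = {3, 7, 8}  B3 = {2, 3, 6}  B4 = {3, 5, 7}  B5 = {3, 4, 6}  B6 = {1, 7, 8}
Tree: B1–B2, B1–B3, B2–B4, B3–B5, B2–B6

The largest bag has 3 vertices, giving width 2; this decomposition certifies tw(G) ≤ 2. On the other hand G contains the 3-clique {1, 7, 8}. A clique must lie in a single bag of any decomposition, so no decomposition can have width below 2. Therefore the treewidth is 2.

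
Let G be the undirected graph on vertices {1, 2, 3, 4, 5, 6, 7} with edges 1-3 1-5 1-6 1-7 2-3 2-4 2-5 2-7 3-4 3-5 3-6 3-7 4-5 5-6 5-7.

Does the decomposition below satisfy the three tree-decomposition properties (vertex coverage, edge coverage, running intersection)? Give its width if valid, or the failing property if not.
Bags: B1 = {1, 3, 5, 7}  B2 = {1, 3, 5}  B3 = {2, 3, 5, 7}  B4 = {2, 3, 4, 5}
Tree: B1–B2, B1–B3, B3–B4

No — vertex 6 appears in no bag.

A tree decomposition must satisfy three properties: every vertex lies in some bag; for every edge, both endpoints lie together in some bag; and for every vertex, the bags containing it form a connected subtree. Here vertex 6 appears in no bag, so the decomposition is invalid.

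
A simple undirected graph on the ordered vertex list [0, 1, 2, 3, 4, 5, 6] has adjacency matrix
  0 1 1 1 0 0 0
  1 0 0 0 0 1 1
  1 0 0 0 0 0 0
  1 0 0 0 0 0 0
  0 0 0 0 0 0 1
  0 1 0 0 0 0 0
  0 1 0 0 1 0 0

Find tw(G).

1

A width-1 tree decomposition is:
Bags: B1 = {1, 6}  B2 = {0, 1}  B3 = {0, 3}  B4 = {0, 2}  B5 = {4, 6}  B6 = {1, 5}
Tree: B1–B2, B2–B3, B3–B4, B1–B5, B2–B6
Every bag has size at most 2, so the width is 2 − 1 = 1 and tw(G) ≤ 1. Any graph with an edge has treewidth ≥ 1, and G has the edge 6–1. Therefore the treewidth is 1.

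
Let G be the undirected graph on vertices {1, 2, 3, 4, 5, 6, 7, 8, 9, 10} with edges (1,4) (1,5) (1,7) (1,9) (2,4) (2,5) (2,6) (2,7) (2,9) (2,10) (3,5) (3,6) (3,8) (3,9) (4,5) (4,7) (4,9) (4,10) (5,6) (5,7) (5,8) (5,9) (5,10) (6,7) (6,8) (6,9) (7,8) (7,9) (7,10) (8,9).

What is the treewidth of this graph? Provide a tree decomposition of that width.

The largest bag has 5 vertices, giving width 4; this decomposition certifies tw(G) ≤ 4. On the other hand G contains the 5-clique {3, 5, 6, 8, 9}. A clique must lie in a single bag of any decomposition, so no decomposition can have width below 4. Hence tw(G) = 4 exactly.

Treewidth 4.
One optimal decomposition is:
Bags: B1 = {2, 4, 5, 7, 9}  B2 = {2, 4, 5, 7, 10}  B3 = {2, 5, 6, 7, 9}  B4 = {5, 6, 7, 8, 9}  B5 = {1, 4, 5, 7, 9}  B6 = {3, 5, 6, 8, 9}
Tree: B1–B2, B1–B3, B3–B4, B1–B5, B4–B6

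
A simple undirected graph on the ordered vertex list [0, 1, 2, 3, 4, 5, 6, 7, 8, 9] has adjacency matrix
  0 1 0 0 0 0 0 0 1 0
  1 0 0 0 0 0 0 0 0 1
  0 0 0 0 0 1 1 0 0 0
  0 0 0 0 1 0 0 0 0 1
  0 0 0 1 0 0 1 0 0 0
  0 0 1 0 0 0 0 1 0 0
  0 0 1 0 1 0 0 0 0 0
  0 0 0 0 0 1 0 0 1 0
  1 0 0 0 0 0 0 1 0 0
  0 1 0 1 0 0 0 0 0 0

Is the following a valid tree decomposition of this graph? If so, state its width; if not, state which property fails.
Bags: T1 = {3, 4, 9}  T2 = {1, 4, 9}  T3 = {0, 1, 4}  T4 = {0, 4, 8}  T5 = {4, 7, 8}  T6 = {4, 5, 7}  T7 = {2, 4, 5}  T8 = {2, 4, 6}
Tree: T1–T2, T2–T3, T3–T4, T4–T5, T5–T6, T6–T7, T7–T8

Yes; width 2.

Vertex coverage: the bags together contain {0, 1, 2, 3, 4, 5, 6, 7, 8, 9}, the full vertex set. Edge coverage: each edge of G has both endpoints in at least one bag. Running intersection: for every vertex, the bags containing it form a connected subtree. All three properties hold, so this is a valid tree decomposition of width max|bag| − 1 = 2, and hence tw(G) ≤ 2.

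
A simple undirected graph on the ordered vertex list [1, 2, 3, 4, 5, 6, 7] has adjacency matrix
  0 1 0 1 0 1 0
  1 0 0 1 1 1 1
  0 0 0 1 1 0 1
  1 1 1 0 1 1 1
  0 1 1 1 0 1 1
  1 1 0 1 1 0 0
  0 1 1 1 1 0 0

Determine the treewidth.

3

A width-3 tree decomposition is:
Bags: B1 = {2, 4, 5, 7}  B2 = {2, 4, 5, 6}  B3 = {1, 2, 4, 6}  B4 = {3, 4, 5, 7}
Tree: B1–B2, B2–B3, B1–B4
Every bag has size at most 4, so the width is 4 − 1 = 3 and tw(G) ≤ 3. Conversely, {1, 2, 4, 6} is a clique of size 4, and the vertices of any clique must share a bag in every tree decomposition; so some bag has ≥ 4 vertices and tw(G) ≥ 3. Therefore the treewidth is 3.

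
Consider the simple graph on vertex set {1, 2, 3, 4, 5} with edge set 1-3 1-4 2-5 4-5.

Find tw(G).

A width-1 tree decomposition is:
Bags: B1 = {2, 5}  B2 = {4, 5}  B3 = {1, 4}  B4 = {1, 3}
Tree: B1–B2, B2–B3, B3–B4
The largest bag has 2 vertices, giving width 1; this decomposition certifies tw(G) ≤ 1. Since G has at least one edge (e.g. 2–5), it is not an edgeless graph, so tw(G) ≥ 1. Therefore the treewidth is 1.

1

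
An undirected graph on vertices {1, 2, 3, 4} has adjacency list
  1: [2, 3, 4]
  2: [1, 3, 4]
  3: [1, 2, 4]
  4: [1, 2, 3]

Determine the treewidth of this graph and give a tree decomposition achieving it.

With just one bag of size 4, the width is 4 − 1 = 3, so tw(G) ≤ 3. For the lower bound, the 4 vertices {1, 2, 3, 4} are pairwise adjacent, and any tree decomposition puts a clique entirely inside one bag — forcing width ≥ 3. Hence tw(G) = 3 exactly.

Treewidth 3.
Bags: B1 = {1, 2, 3, 4}
Tree: (single bag)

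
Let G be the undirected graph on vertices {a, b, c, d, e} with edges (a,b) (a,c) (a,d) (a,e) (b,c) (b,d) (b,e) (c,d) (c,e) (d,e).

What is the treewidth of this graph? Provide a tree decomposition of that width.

Treewidth 4.
One such decomposition:
Bags: B1 = {a, b, c, d, e}
Tree: (single bag)

A single bag containing all 5 vertices is trivially a valid decomposition of width 4. Conversely, {a, b, c, d, e} is a clique of size 5, and the vertices of any clique must share a bag in every tree decomposition; so some bag has ≥ 5 vertices and tw(G) ≥ 4. Combining the bounds, tw(G) = 4.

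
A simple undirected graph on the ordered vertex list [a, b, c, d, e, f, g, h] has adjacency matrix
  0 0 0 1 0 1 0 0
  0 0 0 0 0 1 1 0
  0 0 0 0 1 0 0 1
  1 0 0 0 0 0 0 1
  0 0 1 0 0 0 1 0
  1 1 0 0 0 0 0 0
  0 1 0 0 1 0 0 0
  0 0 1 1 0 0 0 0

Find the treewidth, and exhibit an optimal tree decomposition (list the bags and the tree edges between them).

Treewidth 2.
One such decomposition:
Bags: B1 = {b, e, g}  B2 = {b, c, e}  B3 = {b, c, h}  B4 = {b, d, h}  B5 = {a, b, d}  B6 = {a, b, f}
Tree: B1–B2, B2–B3, B3–B4, B4–B5, B5–B6

Each bag holds 3 vertices, so the decomposition has width 2, which upper-bounds the treewidth. For the lower bound, G contains the cycle b–g–e–c–h–d–a–f–b, so G is not a forest; only forests have treewidth ≤ 1, hence tw(G) ≥ 2. Combining the bounds, tw(G) = 2.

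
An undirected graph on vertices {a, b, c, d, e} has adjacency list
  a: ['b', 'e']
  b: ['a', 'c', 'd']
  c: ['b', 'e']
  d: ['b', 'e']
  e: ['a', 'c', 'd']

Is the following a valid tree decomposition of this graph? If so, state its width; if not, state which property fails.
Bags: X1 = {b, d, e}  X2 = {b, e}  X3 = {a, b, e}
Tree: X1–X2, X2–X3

No — vertex c appears in no bag.

A tree decomposition must satisfy three properties: every vertex lies in some bag; for every edge, both endpoints lie together in some bag; and for every vertex, the bags containing it form a connected subtree. Here vertex c appears in no bag, so the decomposition is invalid.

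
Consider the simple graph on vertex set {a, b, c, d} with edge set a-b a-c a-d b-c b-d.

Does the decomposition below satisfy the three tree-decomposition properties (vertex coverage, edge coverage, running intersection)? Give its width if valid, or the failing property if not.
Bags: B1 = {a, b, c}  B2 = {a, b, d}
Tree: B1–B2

Yes; width 2.

Vertex coverage: the bags together contain {a, b, c, d}, the full vertex set. Edge coverage: each edge of G has both endpoints in at least one bag. Running intersection: for every vertex, the bags containing it form a connected subtree. All three properties hold, so this is a valid tree decomposition of width max|bag| − 1 = 2, and hence tw(G) ≤ 2.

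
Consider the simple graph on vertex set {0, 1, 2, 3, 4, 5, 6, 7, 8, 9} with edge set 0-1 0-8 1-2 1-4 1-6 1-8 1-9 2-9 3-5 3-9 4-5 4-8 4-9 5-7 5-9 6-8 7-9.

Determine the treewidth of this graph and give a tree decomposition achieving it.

The largest bag has 3 vertices, giving width 2; this decomposition certifies tw(G) ≤ 2. On the other hand G contains the 3-clique {0, 1, 8}. A clique must lie in a single bag of any decomposition, so no decomposition can have width below 2. Therefore the treewidth is 2.

Treewidth 2.
One optimal decomposition is:
Bags: B1 = {1, 4, 9}  B2 = {4, 5, 9}  B3 = {1, 4, 8}  B4 = {0, 1, 8}  B5 = {5, 7, 9}  B6 = {3, 5, 9}  B7 = {1, 6, 8}  B8 = {1, 2, 9}
Tree: B1–B2, B1–B3, B3–B4, B2–B5, B2–B6, B4–B7, B1–B8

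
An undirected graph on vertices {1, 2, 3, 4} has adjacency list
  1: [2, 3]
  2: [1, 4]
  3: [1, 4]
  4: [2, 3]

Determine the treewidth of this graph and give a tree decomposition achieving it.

Treewidth 2.
Bags: B1 = {1, 2, 4}  B2 = {1, 3, 4}
Tree: B1–B2

The largest bag has 3 vertices, giving width 2; this decomposition certifies tw(G) ≤ 2. The edges 1–2–4–3–1 form a cycle, so G is not a tree and its treewidth is at least 2. The upper and lower bounds meet at 2, so that is the treewidth.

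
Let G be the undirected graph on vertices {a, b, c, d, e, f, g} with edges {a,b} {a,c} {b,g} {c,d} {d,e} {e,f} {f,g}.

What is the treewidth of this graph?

A width-2 tree decomposition is:
Bags: B1 = {c, d, e}  B2 = {c, e, f}  B3 = {c, f, g}  B4 = {b, c, g}  B5 = {a, b, c}
Tree: B1–B2, B2–B3, B3–B4, B4–B5
Every bag has size at most 3, so the width is 3 − 1 = 2 and tw(G) ≤ 2. The edges c–d–e–f–g–b–a–c form a cycle, so G is not a tree and its treewidth is at least 2. Combining the bounds, tw(G) = 2.

2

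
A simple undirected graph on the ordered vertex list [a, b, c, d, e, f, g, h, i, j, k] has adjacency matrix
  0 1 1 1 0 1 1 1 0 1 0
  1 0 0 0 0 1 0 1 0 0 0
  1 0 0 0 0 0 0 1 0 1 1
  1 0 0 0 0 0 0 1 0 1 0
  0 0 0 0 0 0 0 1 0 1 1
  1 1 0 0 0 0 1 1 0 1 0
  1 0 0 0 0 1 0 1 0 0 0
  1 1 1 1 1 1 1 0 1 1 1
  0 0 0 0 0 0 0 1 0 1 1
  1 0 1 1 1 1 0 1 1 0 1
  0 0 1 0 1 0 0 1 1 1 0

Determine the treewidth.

3

A width-3 tree decomposition is:
Bags: B1 = {a, c, h, j}  B2 = {a, f, h, j}  B3 = {a, b, f, h}  B4 = {c, h, j, k}  B5 = {e, h, j, k}  B6 = {h, i, j, k}  B7 = {a, f, g, h}  B8 = {a, d, h, j}
Tree: B1–B2, B2–B3, B1–B4, B4–B5, B5–B6, B2–B7, B2–B8
Each bag holds 4 vertices, so the decomposition has width 3, which upper-bounds the treewidth. For the lower bound, the 4 vertices {a, f, g, h} are pairwise adjacent, and any tree decomposition puts a clique entirely inside one bag — forcing width ≥ 3. Hence tw(G) = 3 exactly.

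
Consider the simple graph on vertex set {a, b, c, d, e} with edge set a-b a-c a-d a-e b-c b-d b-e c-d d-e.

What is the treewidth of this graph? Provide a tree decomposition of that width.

Treewidth 3.
Bags: B1 = {a, b, c, d}  B2 = {a, b, d, e}
Tree: B1–B2

Each bag holds 4 vertices, so the decomposition has width 3, which upper-bounds the treewidth. Conversely, {a, b, d, e} is a clique of size 4, and the vertices of any clique must share a bag in every tree decomposition; so some bag has ≥ 4 vertices and tw(G) ≥ 3. Hence tw(G) = 3 exactly.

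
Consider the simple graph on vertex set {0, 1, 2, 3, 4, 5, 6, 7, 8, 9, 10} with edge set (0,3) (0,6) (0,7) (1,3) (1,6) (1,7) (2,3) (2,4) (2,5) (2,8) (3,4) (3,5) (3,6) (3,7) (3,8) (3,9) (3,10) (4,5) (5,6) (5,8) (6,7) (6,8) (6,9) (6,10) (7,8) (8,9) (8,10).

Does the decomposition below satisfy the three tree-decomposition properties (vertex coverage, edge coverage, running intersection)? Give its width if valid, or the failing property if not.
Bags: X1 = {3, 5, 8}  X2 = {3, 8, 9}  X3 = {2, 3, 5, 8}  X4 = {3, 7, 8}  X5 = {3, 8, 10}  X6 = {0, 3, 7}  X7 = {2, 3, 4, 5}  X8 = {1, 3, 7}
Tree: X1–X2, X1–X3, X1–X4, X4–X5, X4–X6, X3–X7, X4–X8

A tree decomposition must satisfy three properties: every vertex lies in some bag; for every edge, both endpoints lie together in some bag; and for every vertex, the bags containing it form a connected subtree. Here vertex 6 appears in no bag, so the decomposition is invalid.

No — vertex 6 appears in no bag.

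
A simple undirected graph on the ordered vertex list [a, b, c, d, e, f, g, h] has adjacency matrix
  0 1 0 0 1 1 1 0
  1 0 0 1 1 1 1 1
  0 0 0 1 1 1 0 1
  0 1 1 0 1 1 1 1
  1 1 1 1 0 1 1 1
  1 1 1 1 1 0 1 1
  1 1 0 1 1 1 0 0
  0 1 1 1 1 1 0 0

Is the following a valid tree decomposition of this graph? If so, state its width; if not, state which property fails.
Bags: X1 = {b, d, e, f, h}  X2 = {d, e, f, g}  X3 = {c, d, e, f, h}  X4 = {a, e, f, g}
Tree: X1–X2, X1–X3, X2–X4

A tree decomposition must satisfy three properties: every vertex lies in some bag; for every edge, both endpoints lie together in some bag; and for every vertex, the bags containing it form a connected subtree. Here edge (b,g) lies in no bag, so the decomposition is invalid.

No — edge (b,g) lies in no bag.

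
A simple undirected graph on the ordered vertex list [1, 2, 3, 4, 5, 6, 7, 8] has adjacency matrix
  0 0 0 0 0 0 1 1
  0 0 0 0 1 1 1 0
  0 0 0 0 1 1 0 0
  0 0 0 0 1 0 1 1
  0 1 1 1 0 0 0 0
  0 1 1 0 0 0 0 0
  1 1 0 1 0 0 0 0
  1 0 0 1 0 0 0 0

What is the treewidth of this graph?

2

A width-2 tree decomposition is:
Bags: B1 = {1, 7, 8}  B2 = {4, 7, 8}  B3 = {2, 4, 7}  B4 = {2, 4, 5}  B5 = {2, 5, 6}  B6 = {3, 5, 6}
Tree: B1–B2, B2–B3, B3–B4, B4–B5, B5–B6
Every bag has size at most 3, so the width is 3 − 1 = 2 and tw(G) ≤ 2. The edges 1–8–4–7–1 form a cycle, so G is not a tree and its treewidth is at least 2. Combining the bounds, tw(G) = 2.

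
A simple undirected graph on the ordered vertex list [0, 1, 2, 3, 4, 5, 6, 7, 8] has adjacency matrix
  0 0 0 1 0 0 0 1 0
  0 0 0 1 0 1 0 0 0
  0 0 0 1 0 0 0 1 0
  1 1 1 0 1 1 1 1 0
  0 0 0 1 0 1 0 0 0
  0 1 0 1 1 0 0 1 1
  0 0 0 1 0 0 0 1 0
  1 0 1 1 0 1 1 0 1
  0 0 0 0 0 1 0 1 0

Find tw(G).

2

A width-2 tree decomposition is:
Bags: B1 = {5, 7, 8}  B2 = {3, 5, 7}  B3 = {3, 4, 5}  B4 = {1, 3, 5}  B5 = {0, 3, 7}  B6 = {2, 3, 7}  B7 = {3, 6, 7}
Tree: B1–B2, B2–B3, B2–B4, B2–B5, B2–B6, B6–B7
Every bag has size at most 3, so the width is 3 − 1 = 2 and tw(G) ≤ 2. For the lower bound, the 3 vertices {5, 7, 8} are pairwise adjacent, and any tree decomposition puts a clique entirely inside one bag — forcing width ≥ 2. The upper and lower bounds meet at 2, so that is the treewidth.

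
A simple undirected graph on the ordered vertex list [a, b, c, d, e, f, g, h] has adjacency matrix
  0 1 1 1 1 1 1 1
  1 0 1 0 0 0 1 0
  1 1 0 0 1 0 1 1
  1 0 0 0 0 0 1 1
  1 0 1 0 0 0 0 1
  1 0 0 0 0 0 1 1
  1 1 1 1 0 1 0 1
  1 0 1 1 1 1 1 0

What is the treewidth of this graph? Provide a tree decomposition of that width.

Treewidth 3.
Bags: B1 = {a, c, g, h}  B2 = {a, d, g, h}  B3 = {a, f, g, h}  B4 = {a, b, c, g}  B5 = {a, c, e, h}
Tree: B1–B2, B1–B3, B1–B4, B1–B5

Each bag holds 4 vertices, so the decomposition has width 3, which upper-bounds the treewidth. On the other hand G contains the 4-clique {a, d, g, h}. A clique must lie in a single bag of any decomposition, so no decomposition can have width below 3. Hence tw(G) = 3 exactly.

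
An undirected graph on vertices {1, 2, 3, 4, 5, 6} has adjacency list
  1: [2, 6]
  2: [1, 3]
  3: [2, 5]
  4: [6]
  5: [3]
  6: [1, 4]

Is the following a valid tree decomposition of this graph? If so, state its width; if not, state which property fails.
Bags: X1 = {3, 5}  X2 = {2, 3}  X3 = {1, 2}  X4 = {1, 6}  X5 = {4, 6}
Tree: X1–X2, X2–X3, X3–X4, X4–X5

Every vertex of G appears in some bag (union = {1, 2, 3, 4, 5, 6}); every edge is covered by a bag; and for each vertex v the set of bags containing v is connected in the bag tree. The decomposition is therefore valid. The largest bag has 2 vertices, so the width is 1.

Yes; width 1.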